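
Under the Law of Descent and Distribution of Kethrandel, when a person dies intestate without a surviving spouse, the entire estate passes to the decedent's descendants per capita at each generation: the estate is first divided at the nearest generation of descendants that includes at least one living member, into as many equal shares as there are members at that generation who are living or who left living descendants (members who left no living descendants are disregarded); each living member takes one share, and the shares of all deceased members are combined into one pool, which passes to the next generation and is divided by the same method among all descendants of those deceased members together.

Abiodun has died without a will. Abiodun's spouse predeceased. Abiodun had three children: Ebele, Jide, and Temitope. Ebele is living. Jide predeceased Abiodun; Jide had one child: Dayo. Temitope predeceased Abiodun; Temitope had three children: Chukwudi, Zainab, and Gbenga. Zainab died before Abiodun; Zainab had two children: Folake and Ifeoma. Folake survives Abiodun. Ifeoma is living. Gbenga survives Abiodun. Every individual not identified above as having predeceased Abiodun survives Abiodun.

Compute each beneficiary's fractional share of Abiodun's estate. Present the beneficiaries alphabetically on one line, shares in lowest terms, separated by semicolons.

There is no surviving spouse, so the entire estate passes to Abiodun's descendants per capita at each generation.
At generation 1 (Ebele, Jide, Temitope) there are 3 shares of (1)/3 = 1/3 each.
Living: Ebele — each takes 1/3.
Deceased: Jide and Temitope. Their combined 2/3 is pooled and carried to generation 2.
At generation 2 (Dayo, Chukwudi, Zainab, Gbenga) there are 4 shares of (2/3)/4 = 1/6 each.
Living: Dayo, Chukwudi, and Gbenga — each takes 1/6.
Deceased: Zainab. That 1/6 share is carried to generation 3.
At generation 3 (Folake, Ifeoma) there are 2 shares of (1/6)/2 = 1/12 each.
Living: Folake and Ifeoma — each takes 1/12.

Chukwudi 1/6; Dayo 1/6; Ebele 1/3; Folake 1/12; Gbenga 1/6; Ifeoma 1/12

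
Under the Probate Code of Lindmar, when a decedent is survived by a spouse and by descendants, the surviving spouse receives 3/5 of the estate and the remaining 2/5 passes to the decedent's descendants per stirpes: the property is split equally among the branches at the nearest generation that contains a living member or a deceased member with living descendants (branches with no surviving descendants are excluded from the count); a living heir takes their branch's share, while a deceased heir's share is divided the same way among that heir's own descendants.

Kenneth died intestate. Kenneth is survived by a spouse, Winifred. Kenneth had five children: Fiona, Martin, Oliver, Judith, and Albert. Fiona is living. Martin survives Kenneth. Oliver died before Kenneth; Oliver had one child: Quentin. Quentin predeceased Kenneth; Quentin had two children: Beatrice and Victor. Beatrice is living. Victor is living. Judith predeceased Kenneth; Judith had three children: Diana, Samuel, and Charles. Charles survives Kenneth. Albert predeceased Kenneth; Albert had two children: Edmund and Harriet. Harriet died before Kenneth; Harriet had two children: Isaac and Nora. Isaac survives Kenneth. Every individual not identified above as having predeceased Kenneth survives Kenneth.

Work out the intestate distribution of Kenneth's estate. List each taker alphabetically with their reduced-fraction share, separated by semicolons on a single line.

Winifred, as surviving spouse, takes 3/5.
The remaining 2/5 passes to Kenneth's descendants per stirpes.
The 2/5 is divided into 5 equal shares of 2/25 among Fiona, Martin, Oliver, Judith, Albert.
Fiona is living and takes 2/25.
Martin is living and takes 2/25.
Oliver predeceased; the 2/25 allotted to Oliver's branch passes to Oliver's issue by representation.
Quentin's line is the sole branch at this level, so the full 2/25 passes to Quentin's issue by representation.
The 2/25 is divided into 2 equal shares of 1/25 among Beatrice, Victor.
Beatrice is living and takes 1/25.
Victor is living and takes 1/25.
Judith predeceased; the 2/25 allotted to Judith's branch passes to Judith's issue by representation.
The 2/25 is divided into 3 equal shares of 2/75 among Diana, Samuel, Charles.
Diana is living and takes 2/75.
Samuel is living and takes 2/75.
Charles is living and takes 2/75.
Albert predeceased; the 2/25 allotted to Albert's branch passes to Albert's issue by representation.
The 2/25 is divided into 2 equal shares of 1/25 among Edmund, Harriet.
Edmund is living and takes 1/25.
Harriet predeceased; the 1/25 allotted to Harriet's branch passes to Harriet's issue by representation.
The 1/25 is divided into 2 equal shares of 1/50 among Isaac, Nora.
Isaac is living and takes 1/50.
Nora is living and takes 1/50.

Beatrice 1/25; Charles 2/75; Diana 2/75; Edmund 1/25; Fiona 2/25; Isaac 1/50; Martin 2/25; Nora 1/50; Samuel 2/75; Victor 1/25; Winifred 3/5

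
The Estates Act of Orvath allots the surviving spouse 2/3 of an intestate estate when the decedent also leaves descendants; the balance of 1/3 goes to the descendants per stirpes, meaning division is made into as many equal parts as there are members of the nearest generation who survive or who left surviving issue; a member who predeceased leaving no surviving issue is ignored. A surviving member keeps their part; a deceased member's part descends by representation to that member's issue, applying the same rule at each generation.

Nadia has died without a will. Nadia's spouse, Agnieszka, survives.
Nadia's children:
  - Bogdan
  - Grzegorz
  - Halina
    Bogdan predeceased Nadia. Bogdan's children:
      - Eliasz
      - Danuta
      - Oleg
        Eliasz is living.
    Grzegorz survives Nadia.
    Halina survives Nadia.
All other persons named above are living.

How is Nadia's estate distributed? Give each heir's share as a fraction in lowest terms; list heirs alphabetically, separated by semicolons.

Agnieszka 2/3; Danuta 1/27; Eliasz 1/27; Grzegorz 1/9; Halina 1/9; Oleg 1/27

Agnieszka, as surviving spouse, takes 2/3.
The remaining 1/3 passes to Nadia's descendants per stirpes.
The 1/3 is divided into 3 equal shares of 1/9 among Bogdan, Grzegorz, Halina.
Bogdan predeceased; the 1/9 allotted to Bogdan's branch passes to Bogdan's issue by representation.
The 1/9 is divided into 3 equal shares of 1/27 among Eliasz, Danuta, Oleg.
Eliasz is living and takes 1/27.
Danuta is living and takes 1/27.
Oleg is living and takes 1/27.
Grzegorz is living and takes 1/9.
Halina is living and takes 1/9.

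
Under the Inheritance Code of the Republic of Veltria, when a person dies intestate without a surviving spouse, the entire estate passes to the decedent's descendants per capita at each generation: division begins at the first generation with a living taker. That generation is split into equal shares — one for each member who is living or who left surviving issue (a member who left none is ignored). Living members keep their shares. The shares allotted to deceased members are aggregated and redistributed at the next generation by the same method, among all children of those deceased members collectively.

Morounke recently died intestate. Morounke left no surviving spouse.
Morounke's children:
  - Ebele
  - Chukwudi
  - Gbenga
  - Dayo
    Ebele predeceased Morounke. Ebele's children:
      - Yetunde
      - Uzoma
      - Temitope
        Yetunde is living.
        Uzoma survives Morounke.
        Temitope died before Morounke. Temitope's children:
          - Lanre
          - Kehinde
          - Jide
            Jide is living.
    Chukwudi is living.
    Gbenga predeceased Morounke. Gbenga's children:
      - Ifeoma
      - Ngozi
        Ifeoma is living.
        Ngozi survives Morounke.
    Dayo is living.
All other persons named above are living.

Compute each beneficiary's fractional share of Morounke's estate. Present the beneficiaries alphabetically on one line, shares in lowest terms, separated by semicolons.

Chukwudi 1/4; Dayo 1/4; Ifeoma 1/10; Jide 1/30; Kehinde 1/30; Lanre 1/30; Ngozi 1/10; Uzoma 1/10; Yetunde 1/10

There is no surviving spouse, so the entire estate passes to Morounke's descendants per capita at each generation.
At generation 1 (Ebele, Chukwudi, Gbenga, Dayo) there are 4 shares of (1)/4 = 1/4 each.
Living: Chukwudi and Dayo — each takes 1/4.
Deceased: Ebele and Gbenga. Their combined 1/2 is pooled and carried to generation 2.
At generation 2 (Yetunde, Uzoma, Temitope, Ifeoma, Ngozi) there are 5 shares of (1/2)/5 = 1/10 each.
Living: Yetunde, Uzoma, Ifeoma, and Ngozi — each takes 1/10.
Deceased: Temitope. That 1/10 share is carried to generation 3.
At generation 3 (Lanre, Kehinde, Jide) there are 3 shares of (1/10)/3 = 1/30 each.
Living: Lanre, Kehinde, and Jide — each takes 1/30.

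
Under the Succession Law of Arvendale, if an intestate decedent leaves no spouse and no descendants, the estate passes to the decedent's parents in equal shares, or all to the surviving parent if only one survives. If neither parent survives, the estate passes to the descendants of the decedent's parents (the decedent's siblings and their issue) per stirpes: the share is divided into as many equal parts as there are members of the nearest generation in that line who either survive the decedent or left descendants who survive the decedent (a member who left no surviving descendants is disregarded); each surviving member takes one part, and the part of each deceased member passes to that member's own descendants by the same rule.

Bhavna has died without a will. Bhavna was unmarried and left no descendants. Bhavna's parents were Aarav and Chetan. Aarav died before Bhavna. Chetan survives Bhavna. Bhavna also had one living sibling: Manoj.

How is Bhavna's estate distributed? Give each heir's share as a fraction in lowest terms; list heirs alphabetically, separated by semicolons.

Chetan 1

Only one parent, Chetan, survives, so Chetan takes the entire estate. The siblings take nothing because a surviving parent has priority.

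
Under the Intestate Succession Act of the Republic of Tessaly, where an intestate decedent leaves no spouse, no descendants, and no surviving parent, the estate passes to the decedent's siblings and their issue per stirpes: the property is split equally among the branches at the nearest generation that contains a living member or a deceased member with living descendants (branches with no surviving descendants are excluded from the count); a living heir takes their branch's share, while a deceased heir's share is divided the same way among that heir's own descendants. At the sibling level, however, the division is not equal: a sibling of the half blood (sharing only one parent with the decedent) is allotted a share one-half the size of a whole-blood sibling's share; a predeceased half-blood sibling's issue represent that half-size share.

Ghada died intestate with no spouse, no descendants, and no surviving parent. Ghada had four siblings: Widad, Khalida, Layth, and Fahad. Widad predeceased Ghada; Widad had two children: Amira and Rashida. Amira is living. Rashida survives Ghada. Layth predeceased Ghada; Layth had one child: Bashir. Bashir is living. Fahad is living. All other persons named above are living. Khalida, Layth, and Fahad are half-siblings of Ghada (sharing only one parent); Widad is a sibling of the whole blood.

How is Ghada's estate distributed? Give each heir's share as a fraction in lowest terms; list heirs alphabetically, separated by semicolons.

No spouse, descendants, or parent survives, so the estate passes to Ghada's siblings per stirpes.
Half-blood siblings count for one-half the weight of whole-blood siblings at the initial division.
Dividing 1 in proportion to weights (total weight 5/2): Widad (weight 1) → 2/5; Khalida (weight 1/2) → 1/5; Layth (weight 1/2) → 1/5; Fahad (weight 1/2) → 1/5.
Widad predeceased; the 2/5 allotted to Widad's branch passes to Widad's issue by representation.
The 2/5 is divided into 2 equal shares of 1/5 among Amira, Rashida.
Amira is living and takes 1/5.
Rashida is living and takes 1/5.
Khalida is living and takes 1/5.
Layth predeceased; the 1/5 allotted to Layth's branch passes to Layth's issue by representation.
Bashir is the sole taker at this level and receives the full 1/5.
Fahad is living and takes 1/5.

Amira 1/5; Bashir 1/5; Fahad 1/5; Khalida 1/5; Rashida 1/5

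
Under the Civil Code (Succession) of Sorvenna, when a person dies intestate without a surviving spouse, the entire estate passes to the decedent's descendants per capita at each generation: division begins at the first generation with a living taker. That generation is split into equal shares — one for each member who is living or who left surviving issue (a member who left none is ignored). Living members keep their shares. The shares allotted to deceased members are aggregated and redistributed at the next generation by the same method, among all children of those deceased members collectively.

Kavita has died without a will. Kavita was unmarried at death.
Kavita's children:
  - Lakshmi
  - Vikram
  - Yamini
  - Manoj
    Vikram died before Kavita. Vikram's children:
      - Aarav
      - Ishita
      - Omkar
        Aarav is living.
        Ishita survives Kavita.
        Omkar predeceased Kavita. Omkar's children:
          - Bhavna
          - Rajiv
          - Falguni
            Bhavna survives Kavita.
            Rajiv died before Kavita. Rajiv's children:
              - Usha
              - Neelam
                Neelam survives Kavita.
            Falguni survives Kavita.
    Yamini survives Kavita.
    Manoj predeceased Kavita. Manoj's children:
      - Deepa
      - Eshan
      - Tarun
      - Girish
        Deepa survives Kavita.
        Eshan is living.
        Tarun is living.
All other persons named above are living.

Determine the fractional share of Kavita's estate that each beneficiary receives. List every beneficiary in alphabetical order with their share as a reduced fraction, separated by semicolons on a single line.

Aarav 1/14; Bhavna 1/42; Deepa 1/14; Eshan 1/14; Falguni 1/42; Girish 1/14; Ishita 1/14; Lakshmi 1/4; Neelam 1/84; Tarun 1/14; Usha 1/84; Yamini 1/4

There is no surviving spouse, so the entire estate passes to Kavita's descendants per capita at each generation.
At generation 1 (Lakshmi, Vikram, Yamini, Manoj) there are 4 shares of (1)/4 = 1/4 each.
Living: Lakshmi and Yamini — each takes 1/4.
Deceased: Vikram and Manoj. Their combined 1/2 is pooled and carried to generation 2.
At generation 2 (Aarav, Ishita, Omkar, Deepa, Eshan, Tarun, Girish) there are 7 shares of (1/2)/7 = 1/14 each.
Living: Aarav, Ishita, Deepa, Eshan, Tarun, and Girish — each takes 1/14.
Deceased: Omkar. That 1/14 share is carried to generation 3.
At generation 3 (Bhavna, Rajiv, Falguni) there are 3 shares of (1/14)/3 = 1/42 each.
Living: Bhavna and Falguni — each takes 1/42.
Deceased: Rajiv. That 1/42 share is carried to generation 4.
At generation 4 (Usha, Neelam) there are 2 shares of (1/42)/2 = 1/84 each.
Living: Usha and Neelam — each takes 1/84.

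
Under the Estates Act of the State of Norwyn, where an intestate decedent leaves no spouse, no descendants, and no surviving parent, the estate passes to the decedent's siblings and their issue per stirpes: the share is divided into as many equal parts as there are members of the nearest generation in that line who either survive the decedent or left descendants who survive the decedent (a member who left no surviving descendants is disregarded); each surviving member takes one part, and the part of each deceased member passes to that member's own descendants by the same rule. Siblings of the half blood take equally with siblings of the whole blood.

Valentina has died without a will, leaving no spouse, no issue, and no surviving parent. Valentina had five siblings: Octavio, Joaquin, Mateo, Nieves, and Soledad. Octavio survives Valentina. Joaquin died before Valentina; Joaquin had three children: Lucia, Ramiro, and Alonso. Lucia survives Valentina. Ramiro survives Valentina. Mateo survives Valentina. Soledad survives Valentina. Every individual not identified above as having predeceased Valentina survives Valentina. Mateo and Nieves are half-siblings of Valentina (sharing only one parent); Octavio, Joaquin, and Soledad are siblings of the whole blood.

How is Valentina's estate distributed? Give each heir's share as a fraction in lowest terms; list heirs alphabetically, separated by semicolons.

No spouse, descendants, or parent survives, so the estate passes to Valentina's siblings per stirpes.
Half-blood and whole-blood siblings take equally under the stated rule.
The estate is divided into 5 equal shares of 1/5 among Octavio, Joaquin, Mateo, Nieves, Soledad.
Octavio is living and takes 1/5.
Joaquin predeceased; the 1/5 allotted to Joaquin's branch passes to Joaquin's issue by representation.
The 1/5 is divided into 3 equal shares of 1/15 among Lucia, Ramiro, Alonso.
Lucia is living and takes 1/15.
Ramiro is living and takes 1/15.
Alonso is living and takes 1/15.
Mateo is living and takes 1/5.
Nieves is living and takes 1/5.
Soledad is living and takes 1/5.

Alonso 1/15; Lucia 1/15; Mateo 1/5; Nieves 1/5; Octavio 1/5; Ramiro 1/15; Soledad 1/5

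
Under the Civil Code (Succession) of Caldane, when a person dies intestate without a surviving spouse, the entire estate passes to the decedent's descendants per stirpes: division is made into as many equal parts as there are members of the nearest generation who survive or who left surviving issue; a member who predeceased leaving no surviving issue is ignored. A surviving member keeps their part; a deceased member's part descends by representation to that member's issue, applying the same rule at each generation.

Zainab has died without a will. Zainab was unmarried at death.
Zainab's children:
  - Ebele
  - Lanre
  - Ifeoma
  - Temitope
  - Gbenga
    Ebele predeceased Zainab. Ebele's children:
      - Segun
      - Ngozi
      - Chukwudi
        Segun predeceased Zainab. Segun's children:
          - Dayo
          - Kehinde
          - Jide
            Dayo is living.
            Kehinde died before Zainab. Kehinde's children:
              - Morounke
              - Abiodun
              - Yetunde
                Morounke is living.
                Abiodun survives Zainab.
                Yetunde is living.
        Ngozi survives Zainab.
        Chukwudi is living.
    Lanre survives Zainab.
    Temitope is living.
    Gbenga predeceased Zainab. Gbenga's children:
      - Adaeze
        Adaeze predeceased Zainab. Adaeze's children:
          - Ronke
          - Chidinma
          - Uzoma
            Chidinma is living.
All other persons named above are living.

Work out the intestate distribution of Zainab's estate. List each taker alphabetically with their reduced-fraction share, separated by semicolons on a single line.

Abiodun 1/135; Chidinma 1/15; Chukwudi 1/15; Dayo 1/45; Ifeoma 1/5; Jide 1/45; Lanre 1/5; Morounke 1/135; Ngozi 1/15; Ronke 1/15; Temitope 1/5; Uzoma 1/15; Yetunde 1/135

There is no surviving spouse, so the entire estate passes to Zainab's descendants per stirpes.
The estate is divided into 5 equal shares of 1/5 among Ebele, Lanre, Ifeoma, Temitope, Gbenga.
Ebele predeceased; the 1/5 allotted to Ebele's branch passes to Ebele's issue by representation.
The 1/5 is divided into 3 equal shares of 1/15 among Segun, Ngozi, Chukwudi.
Segun predeceased; the 1/15 allotted to Segun's branch passes to Segun's issue by representation.
The 1/15 is divided into 3 equal shares of 1/45 among Dayo, Kehinde, Jide.
Dayo is living and takes 1/45.
Kehinde predeceased; the 1/45 allotted to Kehinde's branch passes to Kehinde's issue by representation.
The 1/45 is divided into 3 equal shares of 1/135 among Morounke, Abiodun, Yetunde.
Morounke is living and takes 1/135.
Abiodun is living and takes 1/135.
Yetunde is living and takes 1/135.
Jide is living and takes 1/45.
Ngozi is living and takes 1/15.
Chukwudi is living and takes 1/15.
Lanre is living and takes 1/5.
Ifeoma is living and takes 1/5.
Temitope is living and takes 1/5.
Gbenga predeceased; the 1/5 allotted to Gbenga's branch passes to Gbenga's issue by representation.
Adaeze's line is the sole branch at this level, so the full 1/5 passes to Adaeze's issue by representation.
The 1/5 is divided into 3 equal shares of 1/15 among Ronke, Chidinma, Uzoma.
Ronke is living and takes 1/15.
Chidinma is living and takes 1/15.
Uzoma is living and takes 1/15.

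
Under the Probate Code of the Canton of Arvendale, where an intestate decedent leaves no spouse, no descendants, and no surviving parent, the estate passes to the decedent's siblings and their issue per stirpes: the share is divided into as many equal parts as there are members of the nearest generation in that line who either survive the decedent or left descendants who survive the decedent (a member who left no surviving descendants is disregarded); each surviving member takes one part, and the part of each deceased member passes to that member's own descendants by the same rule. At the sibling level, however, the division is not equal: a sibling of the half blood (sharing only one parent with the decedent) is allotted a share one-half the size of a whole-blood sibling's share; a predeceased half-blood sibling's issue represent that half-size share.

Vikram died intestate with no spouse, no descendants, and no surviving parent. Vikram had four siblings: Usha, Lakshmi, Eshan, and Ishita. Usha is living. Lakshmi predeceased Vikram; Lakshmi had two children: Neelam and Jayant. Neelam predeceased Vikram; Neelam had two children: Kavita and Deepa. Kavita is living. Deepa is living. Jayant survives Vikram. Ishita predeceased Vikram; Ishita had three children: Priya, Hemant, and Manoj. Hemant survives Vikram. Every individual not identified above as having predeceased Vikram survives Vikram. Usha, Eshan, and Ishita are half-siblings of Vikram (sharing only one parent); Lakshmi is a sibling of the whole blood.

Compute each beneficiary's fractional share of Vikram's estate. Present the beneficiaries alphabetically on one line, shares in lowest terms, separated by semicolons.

Deepa 1/10; Eshan 1/5; Hemant 1/15; Jayant 1/5; Kavita 1/10; Manoj 1/15; Priya 1/15; Usha 1/5

No spouse, descendants, or parent survives, so the estate passes to Vikram's siblings per stirpes.
Half-blood siblings count for one-half the weight of whole-blood siblings at the initial division.
Dividing 1 in proportion to weights (total weight 5/2): Usha (weight 1/2) → 1/5; Lakshmi (weight 1) → 2/5; Eshan (weight 1/2) → 1/5; Ishita (weight 1/2) → 1/5.
Usha is living and takes 1/5.
Lakshmi predeceased; the 2/5 allotted to Lakshmi's branch passes to Lakshmi's issue by representation.
The 2/5 is divided into 2 equal shares of 1/5 among Neelam, Jayant.
Neelam predeceased; the 1/5 allotted to Neelam's branch passes to Neelam's issue by representation.
The 1/5 is divided into 2 equal shares of 1/10 among Kavita, Deepa.
Kavita is living and takes 1/10.
Deepa is living and takes 1/10.
Jayant is living and takes 1/5.
Eshan is living and takes 1/5.
Ishita predeceased; the 1/5 allotted to Ishita's branch passes to Ishita's issue by representation.
The 1/5 is divided into 3 equal shares of 1/15 among Priya, Hemant, Manoj.
Priya is living and takes 1/15.
Hemant is living and takes 1/15.
Manoj is living and takes 1/15.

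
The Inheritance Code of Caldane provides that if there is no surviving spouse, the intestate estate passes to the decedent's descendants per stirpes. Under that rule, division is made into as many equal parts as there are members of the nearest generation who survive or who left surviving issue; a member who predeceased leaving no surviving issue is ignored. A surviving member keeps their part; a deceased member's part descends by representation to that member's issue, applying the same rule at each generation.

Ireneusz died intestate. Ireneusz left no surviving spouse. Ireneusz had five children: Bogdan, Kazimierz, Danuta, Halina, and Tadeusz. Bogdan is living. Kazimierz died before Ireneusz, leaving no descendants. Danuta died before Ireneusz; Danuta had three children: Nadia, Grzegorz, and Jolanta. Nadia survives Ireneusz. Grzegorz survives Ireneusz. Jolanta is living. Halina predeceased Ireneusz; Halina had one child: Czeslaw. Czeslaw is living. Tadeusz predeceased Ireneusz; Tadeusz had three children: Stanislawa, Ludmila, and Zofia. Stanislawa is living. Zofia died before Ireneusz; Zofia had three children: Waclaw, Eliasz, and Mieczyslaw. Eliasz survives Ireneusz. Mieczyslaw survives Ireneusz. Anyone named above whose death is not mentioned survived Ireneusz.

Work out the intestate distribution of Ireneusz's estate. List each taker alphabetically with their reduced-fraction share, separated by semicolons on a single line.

Bogdan 1/4; Czeslaw 1/4; Eliasz 1/36; Grzegorz 1/12; Jolanta 1/12; Ludmila 1/12; Mieczyslaw 1/36; Nadia 1/12; Stanislawa 1/12; Waclaw 1/36

There is no surviving spouse, so the entire estate passes to Ireneusz's descendants per stirpes.
Kazimierz left no surviving issue, so that branch lapses and is disregarded.
The estate is divided into 4 equal shares of 1/4 among Bogdan, Danuta, Halina, Tadeusz.
Bogdan is living and takes 1/4.
Danuta predeceased; the 1/4 allotted to Danuta's branch passes to Danuta's issue by representation.
The 1/4 is divided into 3 equal shares of 1/12 among Nadia, Grzegorz, Jolanta.
Nadia is living and takes 1/12.
Grzegorz is living and takes 1/12.
Jolanta is living and takes 1/12.
Halina predeceased; the 1/4 allotted to Halina's branch passes to Halina's issue by representation.
Czeslaw is the sole taker at this level and receives the full 1/4.
Tadeusz predeceased; the 1/4 allotted to Tadeusz's branch passes to Tadeusz's issue by representation.
The 1/4 is divided into 3 equal shares of 1/12 among Stanislawa, Ludmila, Zofia.
Stanislawa is living and takes 1/12.
Ludmila is living and takes 1/12.
Zofia predeceased; the 1/12 allotted to Zofia's branch passes to Zofia's issue by representation.
The 1/12 is divided into 3 equal shares of 1/36 among Waclaw, Eliasz, Mieczyslaw.
Waclaw is living and takes 1/36.
Eliasz is living and takes 1/36.
Mieczyslaw is living and takes 1/36.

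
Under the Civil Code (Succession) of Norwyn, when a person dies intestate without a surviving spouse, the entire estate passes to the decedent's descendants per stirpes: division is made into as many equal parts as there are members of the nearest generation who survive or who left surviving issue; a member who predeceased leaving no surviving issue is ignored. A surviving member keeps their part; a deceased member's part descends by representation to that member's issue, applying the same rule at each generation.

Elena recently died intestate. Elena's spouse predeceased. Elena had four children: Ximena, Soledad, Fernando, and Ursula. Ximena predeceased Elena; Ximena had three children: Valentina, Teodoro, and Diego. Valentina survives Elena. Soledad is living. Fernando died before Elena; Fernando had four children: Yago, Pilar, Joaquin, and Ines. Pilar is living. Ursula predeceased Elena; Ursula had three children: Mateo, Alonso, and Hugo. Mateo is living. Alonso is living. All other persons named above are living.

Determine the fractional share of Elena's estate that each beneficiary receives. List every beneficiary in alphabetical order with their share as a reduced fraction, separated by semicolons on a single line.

There is no surviving spouse, so the entire estate passes to Elena's descendants per stirpes.
The estate is divided into 4 equal shares of 1/4 among Ximena, Soledad, Fernando, Ursula.
Ximena predeceased; the 1/4 allotted to Ximena's branch passes to Ximena's issue by representation.
The 1/4 is divided into 3 equal shares of 1/12 among Valentina, Teodoro, Diego.
Valentina is living and takes 1/12.
Teodoro is living and takes 1/12.
Diego is living and takes 1/12.
Soledad is living and takes 1/4.
Fernando predeceased; the 1/4 allotted to Fernando's branch passes to Fernando's issue by representation.
The 1/4 is divided into 4 equal shares of 1/16 among Yago, Pilar, Joaquin, Ines.
Yago is living and takes 1/16.
Pilar is living and takes 1/16.
Joaquin is living and takes 1/16.
Ines is living and takes 1/16.
Ursula predeceased; the 1/4 allotted to Ursula's branch passes to Ursula's issue by representation.
The 1/4 is divided into 3 equal shares of 1/12 among Mateo, Alonso, Hugo.
Mateo is living and takes 1/12.
Alonso is living and takes 1/12.
Hugo is living and takes 1/12.

Alonso 1/12; Diego 1/12; Hugo 1/12; Ines 1/16; Joaquin 1/16; Mateo 1/12; Pilar 1/16; Soledad 1/4; Teodoro 1/12; Valentina 1/12; Yago 1/16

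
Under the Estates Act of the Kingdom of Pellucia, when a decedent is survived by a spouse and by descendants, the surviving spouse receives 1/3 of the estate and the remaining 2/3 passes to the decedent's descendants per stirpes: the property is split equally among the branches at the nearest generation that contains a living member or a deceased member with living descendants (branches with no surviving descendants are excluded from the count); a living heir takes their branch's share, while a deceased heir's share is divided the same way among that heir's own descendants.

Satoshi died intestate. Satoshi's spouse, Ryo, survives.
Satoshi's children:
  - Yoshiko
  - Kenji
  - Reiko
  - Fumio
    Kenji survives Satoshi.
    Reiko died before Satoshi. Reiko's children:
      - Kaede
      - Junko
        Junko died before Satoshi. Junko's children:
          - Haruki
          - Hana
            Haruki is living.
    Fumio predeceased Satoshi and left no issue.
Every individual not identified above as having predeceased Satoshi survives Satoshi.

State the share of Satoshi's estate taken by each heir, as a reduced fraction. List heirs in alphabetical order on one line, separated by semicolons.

Hana 1/18; Haruki 1/18; Kaede 1/9; Kenji 2/9; Ryo 1/3; Yoshiko 2/9

Ryo, as surviving spouse, takes 1/3.
The remaining 2/3 passes to Satoshi's descendants per stirpes.
Fumio left no surviving issue, so that branch lapses and is disregarded.
The 2/3 is divided into 3 equal shares of 2/9 among Yoshiko, Kenji, Reiko.
Yoshiko is living and takes 2/9.
Kenji is living and takes 2/9.
Reiko predeceased; the 2/9 allotted to Reiko's branch passes to Reiko's issue by representation.
The 2/9 is divided into 2 equal shares of 1/9 among Kaede, Junko.
Kaede is living and takes 1/9.
Junko predeceased; the 1/9 allotted to Junko's branch passes to Junko's issue by representation.
The 1/9 is divided into 2 equal shares of 1/18 among Haruki, Hana.
Haruki is living and takes 1/18.
Hana is living and takes 1/18.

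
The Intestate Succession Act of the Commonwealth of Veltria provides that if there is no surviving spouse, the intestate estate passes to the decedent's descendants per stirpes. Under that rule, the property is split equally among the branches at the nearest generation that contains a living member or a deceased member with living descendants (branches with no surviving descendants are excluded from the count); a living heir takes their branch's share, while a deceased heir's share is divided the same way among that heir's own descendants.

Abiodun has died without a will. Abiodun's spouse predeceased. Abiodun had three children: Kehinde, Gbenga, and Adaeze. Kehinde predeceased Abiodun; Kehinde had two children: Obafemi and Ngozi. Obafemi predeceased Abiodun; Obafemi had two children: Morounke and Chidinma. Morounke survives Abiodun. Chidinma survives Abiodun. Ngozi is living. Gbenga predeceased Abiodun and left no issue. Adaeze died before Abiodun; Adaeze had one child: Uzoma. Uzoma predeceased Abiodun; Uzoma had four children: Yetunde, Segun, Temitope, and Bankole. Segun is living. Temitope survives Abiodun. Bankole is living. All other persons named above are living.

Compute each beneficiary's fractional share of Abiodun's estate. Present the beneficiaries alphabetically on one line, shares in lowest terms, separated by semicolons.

There is no surviving spouse, so the entire estate passes to Abiodun's descendants per stirpes.
Gbenga left no surviving issue, so that branch lapses and is disregarded.
The estate is divided into 2 equal shares of 1/2 among Kehinde, Adaeze.
Kehinde predeceased; the 1/2 allotted to Kehinde's branch passes to Kehinde's issue by representation.
The 1/2 is divided into 2 equal shares of 1/4 among Obafemi, Ngozi.
Obafemi predeceased; the 1/4 allotted to Obafemi's branch passes to Obafemi's issue by representation.
The 1/4 is divided into 2 equal shares of 1/8 among Morounke, Chidinma.
Morounke is living and takes 1/8.
Chidinma is living and takes 1/8.
Ngozi is living and takes 1/4.
Adaeze predeceased; the 1/2 allotted to Adaeze's branch passes to Adaeze's issue by representation.
Uzoma's line is the sole branch at this level, so the full 1/2 passes to Uzoma's issue by representation.
The 1/2 is divided into 4 equal shares of 1/8 among Yetunde, Segun, Temitope, Bankole.
Yetunde is living and takes 1/8.
Segun is living and takes 1/8.
Temitope is living and takes 1/8.
Bankole is living and takes 1/8.

Bankole 1/8; Chidinma 1/8; Morounke 1/8; Ngozi 1/4; Segun 1/8; Temitope 1/8; Yetunde 1/8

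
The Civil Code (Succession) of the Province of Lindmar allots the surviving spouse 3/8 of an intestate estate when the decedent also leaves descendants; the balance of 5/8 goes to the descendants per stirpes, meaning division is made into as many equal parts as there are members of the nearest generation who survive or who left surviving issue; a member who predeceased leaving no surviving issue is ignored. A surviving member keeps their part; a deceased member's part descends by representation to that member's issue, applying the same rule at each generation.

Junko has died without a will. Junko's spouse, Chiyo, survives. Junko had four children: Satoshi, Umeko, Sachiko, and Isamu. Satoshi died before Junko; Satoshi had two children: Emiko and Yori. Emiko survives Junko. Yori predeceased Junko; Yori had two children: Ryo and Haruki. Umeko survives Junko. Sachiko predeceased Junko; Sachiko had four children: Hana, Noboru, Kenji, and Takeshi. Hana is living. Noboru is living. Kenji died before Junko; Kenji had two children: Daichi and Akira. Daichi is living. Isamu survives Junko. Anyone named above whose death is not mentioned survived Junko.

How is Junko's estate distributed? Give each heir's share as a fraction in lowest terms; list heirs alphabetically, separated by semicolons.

Chiyo, as surviving spouse, takes 3/8.
The remaining 5/8 passes to Junko's descendants per stirpes.
The 5/8 is divided into 4 equal shares of 5/32 among Satoshi, Umeko, Sachiko, Isamu.
Satoshi predeceased; the 5/32 allotted to Satoshi's branch passes to Satoshi's issue by representation.
The 5/32 is divided into 2 equal shares of 5/64 among Emiko, Yori.
Emiko is living and takes 5/64.
Yori predeceased; the 5/64 allotted to Yori's branch passes to Yori's issue by representation.
The 5/64 is divided into 2 equal shares of 5/128 among Ryo, Haruki.
Ryo is living and takes 5/128.
Haruki is living and takes 5/128.
Umeko is living and takes 5/32.
Sachiko predeceased; the 5/32 allotted to Sachiko's branch passes to Sachiko's issue by representation.
The 5/32 is divided into 4 equal shares of 5/128 among Hana, Noboru, Kenji, Takeshi.
Hana is living and takes 5/128.
Noboru is living and takes 5/128.
Kenji predeceased; the 5/128 allotted to Kenji's branch passes to Kenji's issue by representation.
The 5/128 is divided into 2 equal shares of 5/256 among Daichi, Akira.
Daichi is living and takes 5/256.
Akira is living and takes 5/256.
Takeshi is living and takes 5/128.
Isamu is living and takes 5/32.

Akira 5/256; Chiyo 3/8; Daichi 5/256; Emiko 5/64; Hana 5/128; Haruki 5/128; Isamu 5/32; Noboru 5/128; Ryo 5/128; Takeshi 5/128; Umeko 5/32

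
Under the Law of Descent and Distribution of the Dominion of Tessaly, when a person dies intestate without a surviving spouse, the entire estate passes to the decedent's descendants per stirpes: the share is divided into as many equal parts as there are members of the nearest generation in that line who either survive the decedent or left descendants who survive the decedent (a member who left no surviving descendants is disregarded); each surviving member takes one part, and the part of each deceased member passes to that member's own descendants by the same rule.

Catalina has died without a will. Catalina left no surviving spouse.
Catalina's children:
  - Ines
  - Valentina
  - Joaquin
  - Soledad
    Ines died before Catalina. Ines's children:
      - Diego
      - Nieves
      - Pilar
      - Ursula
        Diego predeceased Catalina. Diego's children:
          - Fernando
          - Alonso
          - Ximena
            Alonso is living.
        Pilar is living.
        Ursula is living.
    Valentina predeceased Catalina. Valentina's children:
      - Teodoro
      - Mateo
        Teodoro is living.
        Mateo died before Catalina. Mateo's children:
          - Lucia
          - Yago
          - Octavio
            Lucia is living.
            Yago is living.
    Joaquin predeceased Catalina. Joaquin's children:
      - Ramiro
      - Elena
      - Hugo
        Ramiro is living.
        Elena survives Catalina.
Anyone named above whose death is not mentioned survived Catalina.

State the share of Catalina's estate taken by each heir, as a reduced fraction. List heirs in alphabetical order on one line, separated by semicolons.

Alonso 1/48; Elena 1/12; Fernando 1/48; Hugo 1/12; Lucia 1/24; Nieves 1/16; Octavio 1/24; Pilar 1/16; Ramiro 1/12; Soledad 1/4; Teodoro 1/8; Ursula 1/16; Ximena 1/48; Yago 1/24

There is no surviving spouse, so the entire estate passes to Catalina's descendants per stirpes.
The estate is divided into 4 equal shares of 1/4 among Ines, Valentina, Joaquin, Soledad.
Ines predeceased; the 1/4 allotted to Ines's branch passes to Ines's issue by representation.
The 1/4 is divided into 4 equal shares of 1/16 among Diego, Nieves, Pilar, Ursula.
Diego predeceased; the 1/16 allotted to Diego's branch passes to Diego's issue by representation.
The 1/16 is divided into 3 equal shares of 1/48 among Fernando, Alonso, Ximena.
Fernando is living and takes 1/48.
Alonso is living and takes 1/48.
Ximena is living and takes 1/48.
Nieves is living and takes 1/16.
Pilar is living and takes 1/16.
Ursula is living and takes 1/16.
Valentina predeceased; the 1/4 allotted to Valentina's branch passes to Valentina's issue by representation.
The 1/4 is divided into 2 equal shares of 1/8 among Teodoro, Mateo.
Teodoro is living and takes 1/8.
Mateo predeceased; the 1/8 allotted to Mateo's branch passes to Mateo's issue by representation.
The 1/8 is divided into 3 equal shares of 1/24 among Lucia, Yago, Octavio.
Lucia is living and takes 1/24.
Yago is living and takes 1/24.
Octavio is living and takes 1/24.
Joaquin predeceased; the 1/4 allotted to Joaquin's branch passes to Joaquin's issue by representation.
The 1/4 is divided into 3 equal shares of 1/12 among Ramiro, Elena, Hugo.
Ramiro is living and takes 1/12.
Elena is living and takes 1/12.
Hugo is living and takes 1/12.
Soledad is living and takes 1/4.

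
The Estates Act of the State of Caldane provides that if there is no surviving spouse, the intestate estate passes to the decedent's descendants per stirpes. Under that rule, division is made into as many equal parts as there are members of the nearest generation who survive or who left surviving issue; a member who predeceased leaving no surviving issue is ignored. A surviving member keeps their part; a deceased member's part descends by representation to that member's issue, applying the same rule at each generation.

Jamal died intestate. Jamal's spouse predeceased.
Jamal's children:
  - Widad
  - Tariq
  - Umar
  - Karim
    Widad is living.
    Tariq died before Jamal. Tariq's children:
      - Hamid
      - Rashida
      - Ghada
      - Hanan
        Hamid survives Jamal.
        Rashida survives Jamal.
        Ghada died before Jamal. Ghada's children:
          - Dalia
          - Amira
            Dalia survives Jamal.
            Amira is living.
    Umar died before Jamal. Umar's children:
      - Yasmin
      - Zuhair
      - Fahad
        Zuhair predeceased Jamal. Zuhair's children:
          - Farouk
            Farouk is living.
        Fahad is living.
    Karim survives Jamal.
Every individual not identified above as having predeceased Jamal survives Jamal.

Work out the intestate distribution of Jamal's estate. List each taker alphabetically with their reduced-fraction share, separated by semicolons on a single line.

Amira 1/32; Dalia 1/32; Fahad 1/12; Farouk 1/12; Hamid 1/16; Hanan 1/16; Karim 1/4; Rashida 1/16; Widad 1/4; Yasmin 1/12

There is no surviving spouse, so the entire estate passes to Jamal's descendants per stirpes.
The estate is divided into 4 equal shares of 1/4 among Widad, Tariq, Umar, Karim.
Widad is living and takes 1/4.
Tariq predeceased; the 1/4 allotted to Tariq's branch passes to Tariq's issue by representation.
The 1/4 is divided into 4 equal shares of 1/16 among Hamid, Rashida, Ghada, Hanan.
Hamid is living and takes 1/16.
Rashida is living and takes 1/16.
Ghada predeceased; the 1/16 allotted to Ghada's branch passes to Ghada's issue by representation.
The 1/16 is divided into 2 equal shares of 1/32 among Dalia, Amira.
Dalia is living and takes 1/32.
Amira is living and takes 1/32.
Hanan is living and takes 1/16.
Umar predeceased; the 1/4 allotted to Umar's branch passes to Umar's issue by representation.
The 1/4 is divided into 3 equal shares of 1/12 among Yasmin, Zuhair, Fahad.
Yasmin is living and takes 1/12.
Zuhair predeceased; the 1/12 allotted to Zuhair's branch passes to Zuhair's issue by representation.
Farouk is the sole taker at this level and receives the full 1/12.
Fahad is living and takes 1/12.
Karim is living and takes 1/4.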